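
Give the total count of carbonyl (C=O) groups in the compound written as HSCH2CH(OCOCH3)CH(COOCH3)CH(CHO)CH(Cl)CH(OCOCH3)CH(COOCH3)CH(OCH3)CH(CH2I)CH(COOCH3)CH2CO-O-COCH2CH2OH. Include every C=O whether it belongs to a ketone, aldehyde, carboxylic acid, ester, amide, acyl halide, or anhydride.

8

CH(OCOCH3): ester, 1 C=O (running total 1).
CH(COOCH3): ester, 1 C=O (running total 2).
CH(CHO): aldehyde, 1 C=O (running total 3).
CH(OCOCH3): ester, 1 C=O (running total 4).
CH(COOCH3): ester, 1 C=O (running total 5).
CH(COOCH3): ester, 1 C=O (running total 6).
CH2CO-O-COCH2: anhydride, 2 C=O (running total 8).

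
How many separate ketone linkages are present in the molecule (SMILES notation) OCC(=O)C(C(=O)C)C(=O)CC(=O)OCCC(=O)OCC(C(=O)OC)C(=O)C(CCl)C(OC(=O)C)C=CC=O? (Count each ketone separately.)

Working along the chain:
  HOCH2: HO– on an sp³ carbon → alcohol.
  CO: –C(=O)– with carbon on both sides → ketone.
  CH(COCH3): pendant –COCH3: carbonyl C bonded to two carbons → ketone.
  CO: –C(=O)– with carbon on both sides → ketone.
  CH2COOCH2: –C(=O)–O–C with C on the carbonyl side → ester.
  CH2COOCH2: –C(=O)–O–C with C on the carbonyl side → ester.
  CH(COOCH3): pendant –COOCH3: carbonyl C bonded to C and –OCH3 → ester.
  CO: –C(=O)– with carbon on both sides → ketone.
  CH(CH2Cl): pendant –CH2X: halogen on sp³ carbon → alkyl halide.
  CH(OCOCH3): pendant –OC(=O)CH3: an acyloxy group → ester.
  CH=CH: C=C double bond → alkene.
  CHO: terminal –CHO: carbonyl C bonded to H and C → aldehyde.
Ketone appears at: CO, CH(COCH3), CO, CO → 4.

4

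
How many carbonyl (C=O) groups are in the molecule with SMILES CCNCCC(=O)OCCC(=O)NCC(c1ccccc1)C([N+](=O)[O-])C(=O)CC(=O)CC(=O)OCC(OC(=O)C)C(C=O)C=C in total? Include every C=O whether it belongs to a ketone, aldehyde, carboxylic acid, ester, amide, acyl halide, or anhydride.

7

CH2COOCH2: ester, 1 C=O (running total 1).
CH2CONHCH2: amide, 1 C=O (running total 2).
CO: ketone, 1 C=O (running total 3).
CO: ketone, 1 C=O (running total 4).
CH2COOCH2: ester, 1 C=O (running total 5).
CH(OCOCH3): ester, 1 C=O (running total 6).
CH(CHO): aldehyde, 1 C=O (running total 7).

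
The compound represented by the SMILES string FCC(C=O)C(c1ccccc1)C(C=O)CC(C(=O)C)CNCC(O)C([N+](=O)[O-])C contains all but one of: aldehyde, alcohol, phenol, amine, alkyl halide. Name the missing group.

phenol

amine: present (CH2NHCH2 — C–N–C with sp³ carbons and no adjacent C=O → amine (secondary)).
aldehyde: present (CH(CHO) — pendant –CHO: carbonyl C bonded to C and H → aldehyde).
alcohol: present (CH(OH) — –OH on an sp³ carbon → alcohol (secondary)).
alkyl halide: present (FCH2 — halogen on an sp³ carbon → alkyl halide).
phenol: absent. In CH(OH), the –OH is on an sp³ carbon, not on an aromatic ring, so it is an alcohol.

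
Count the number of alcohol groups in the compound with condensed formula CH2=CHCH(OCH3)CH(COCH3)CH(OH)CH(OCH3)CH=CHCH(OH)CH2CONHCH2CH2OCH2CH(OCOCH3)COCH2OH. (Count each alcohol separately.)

Taking each segment in turn:
  CH2=CH: C=C double bond → alkene.
  CH(OCH3): pendant –OCH3: C–O–C with sp³ C, no adjacent C=O → ether.
  CH(COCH3): pendant –COCH3: carbonyl C bonded to two carbons → ketone.
  CH(OH): –OH on an sp³ carbon → alcohol (secondary).
  CH(OCH3): pendant –OCH3: C–O–C with sp³ C, no adjacent C=O → ether.
  CH=CH: C=C double bond → alkene.
  CH(OH): –OH on an sp³ carbon → alcohol (secondary).
  CH2CONHCH2: –C(=O)–N– linkage → amide (the N is not an amine).
  CH2OCH2: C–O–C with sp³ carbons on both sides and no adjacent C=O → ether.
  CH(OCOCH3): pendant –OC(=O)CH3: an acyloxy group → ester.
  CO: –C(=O)– with carbon on both sides → ketone.
  CH2OH: –OH on an sp³ carbon → alcohol.
Alcohol appears at: CH(OH), CH(OH), CH2OH → 3.

3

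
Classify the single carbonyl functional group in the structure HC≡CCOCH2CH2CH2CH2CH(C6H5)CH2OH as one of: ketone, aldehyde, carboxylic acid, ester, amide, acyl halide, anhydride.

The carbonyl is in the CO segment: –C(=O)– with carbon on both sides → ketone.

ketone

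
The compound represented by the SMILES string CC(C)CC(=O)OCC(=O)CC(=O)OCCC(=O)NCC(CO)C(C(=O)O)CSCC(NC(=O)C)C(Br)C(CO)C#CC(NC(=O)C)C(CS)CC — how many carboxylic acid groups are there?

1

–C(=O)–O–C with C on the carbonyl side → ester.
–C(=O)– with carbon on both sides → ketone.
–C(=O)–O–C with C on the carbonyl side → ester.
–C(=O)–N– linkage → amide (the N is not an amine).
pendant –CH2OH on an sp³ backbone C → alcohol.
pendant –COOH: carbonyl C bonded to C and –OH → carboxylic acid.
C–S–C linkage → sulfide (thioether).
pendant –NHC(=O)CH3: N bonded to a carbonyl → amide (not amine).
halogen on an sp³ carbon → alkyl halide.
pendant –CH2OH on an sp³ backbone C → alcohol.
C≡C triple bond → alkyne.
pendant –NHC(=O)CH3: N bonded to a carbonyl → amide (not amine).
pendant –CH2SH → thiol.
Carboxylic acid appears at: CH(COOH) → 1.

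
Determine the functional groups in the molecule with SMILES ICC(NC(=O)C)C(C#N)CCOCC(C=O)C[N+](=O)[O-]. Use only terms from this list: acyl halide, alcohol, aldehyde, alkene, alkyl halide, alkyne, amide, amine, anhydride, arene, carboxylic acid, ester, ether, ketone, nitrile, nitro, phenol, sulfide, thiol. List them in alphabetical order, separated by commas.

aldehyde, alkyl halide, amide, ether, nitrile, nitro

halogen on an sp³ carbon → alkyl halide.
pendant –NHC(=O)CH3: N bonded to a carbonyl → amide (not amine).
pendant –C≡N: nitrile.
C–O–C with sp³ carbons on both sides and no adjacent C=O → ether.
pendant –CHO: carbonyl C bonded to C and H → aldehyde.
–NO2 on carbon → nitro group.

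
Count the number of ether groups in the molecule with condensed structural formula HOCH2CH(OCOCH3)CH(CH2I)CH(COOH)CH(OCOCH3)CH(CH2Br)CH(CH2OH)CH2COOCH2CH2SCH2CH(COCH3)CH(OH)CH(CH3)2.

0

HO– on an sp³ carbon → alcohol.
pendant –OC(=O)CH3: an acyloxy group → ester.
pendant –CH2X: halogen on sp³ carbon → alkyl halide.
pendant –COOH: carbonyl C bonded to C and –OH → carboxylic acid.
pendant –OC(=O)CH3: an acyloxy group → ester.
pendant –CH2X: halogen on sp³ carbon → alkyl halide.
pendant –CH2OH on an sp³ backbone C → alcohol.
–C(=O)–O–C with C on the carbonyl side → ester.
C–S–C linkage → sulfide (thioether).
pendant –COCH3: carbonyl C bonded to two carbons → ketone.
–OH on an sp³ carbon → alcohol (secondary).
No segment is a ether: HOCH2 is alcohol, not ether; CH(OCOCH3) is ester, not ether; CH(OCOCH3) is ester, not ether. → 0.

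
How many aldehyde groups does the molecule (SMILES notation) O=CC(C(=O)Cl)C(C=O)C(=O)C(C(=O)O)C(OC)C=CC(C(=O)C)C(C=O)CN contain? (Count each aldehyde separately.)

Reading the structure from left to right:
  OHC: terminal –CHO: carbonyl C bonded to H and C → aldehyde.
  CH(COCl): pendant –C(=O)X: carbonyl C bonded to C and halogen → acyl halide.
  CH(CHO): pendant –CHO: carbonyl C bonded to C and H → aldehyde.
  CO: –C(=O)– with carbon on both sides → ketone.
  CH(COOH): pendant –COOH: carbonyl C bonded to C and –OH → carboxylic acid.
  CH(OCH3): pendant –OCH3: C–O–C with sp³ C, no adjacent C=O → ether.
  CH=CH: C=C double bond → alkene.
  CH(COCH3): pendant –COCH3: carbonyl C bonded to two carbons → ketone.
  CH(CHO): pendant –CHO: carbonyl C bonded to C and H → aldehyde.
  CH2NH2: –NH2 on an sp³ carbon with no adjacent C=O → amine.
Aldehyde appears at: OHC, CH(CHO), CH(CHO) → 3.

3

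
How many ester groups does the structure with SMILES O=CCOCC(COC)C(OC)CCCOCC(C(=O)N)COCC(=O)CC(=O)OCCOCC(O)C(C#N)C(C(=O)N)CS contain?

1

Taking each segment in turn:
  OHC: terminal –CHO: carbonyl C bonded to H and C → aldehyde.
  CH2OCH2: C–O–C with sp³ carbons on both sides and no adjacent C=O → ether.
  CH(CH2OCH3): pendant –CH2OCH3: C–O–C linkage → ether.
  CH(OCH3): pendant –OCH3: C–O–C with sp³ C, no adjacent C=O → ether.
  CH2OCH2: C–O–C with sp³ carbons on both sides and no adjacent C=O → ether.
  CH(CONH2): pendant –CONH2: carbonyl C bonded to C and N → amide.
  CH2OCH2: C–O–C with sp³ carbons on both sides and no adjacent C=O → ether.
  CO: –C(=O)– with carbon on both sides → ketone.
  CH2COOCH2: –C(=O)–O–C with C on the carbonyl side → ester.
  CH2OCH2: C–O–C with sp³ carbons on both sides and no adjacent C=O → ether.
  CH(OH): –OH on an sp³ carbon → alcohol (secondary).
  CH(CN): pendant –C≡N: nitrile.
  CH(CONH2): pendant –CONH2: carbonyl C bonded to C and N → amide.
  CH2SH: –SH on an sp³ carbon → thiol.
Ester appears at: CH2COOCH2 → 1.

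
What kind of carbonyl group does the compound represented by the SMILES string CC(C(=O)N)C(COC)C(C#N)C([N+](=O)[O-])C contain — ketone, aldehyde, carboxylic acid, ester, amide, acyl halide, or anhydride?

amide

The carbonyl is in the CH(CONH2) segment: pendant –CONH2: carbonyl C bonded to C and N → amide.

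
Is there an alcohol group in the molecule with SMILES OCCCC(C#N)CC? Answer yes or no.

yes

Taking each segment in turn:
  HOCH2: HO– on an sp³ carbon → alcohol.
  CH(CN): pendant –C≡N: nitrile.
The HOCH2 segment supplies the alcohol: HO– on an sp³ carbon → alcohol.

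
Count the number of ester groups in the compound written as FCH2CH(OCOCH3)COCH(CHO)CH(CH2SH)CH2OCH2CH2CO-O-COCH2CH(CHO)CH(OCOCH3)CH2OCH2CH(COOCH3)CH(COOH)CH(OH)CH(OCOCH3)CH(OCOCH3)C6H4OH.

Taking each segment in turn:
  FCH2: halogen on an sp³ carbon → alkyl halide.
  CH(OCOCH3): pendant –OC(=O)CH3: an acyloxy group → ester.
  CO: –C(=O)– with carbon on both sides → ketone.
  CH(CHO): pendant –CHO: carbonyl C bonded to C and H → aldehyde.
  CH(CH2SH): pendant –CH2SH → thiol.
  CH2OCH2: C–O–C with sp³ carbons on both sides and no adjacent C=O → ether.
  CH2CO-O-COCH2: two acyl groups sharing one oxygen, –C(=O)–O–C(=O)– → anhydride.
  CH(CHO): pendant –CHO: carbonyl C bonded to C and H → aldehyde.
  CH(OCOCH3): pendant –OC(=O)CH3: an acyloxy group → ester.
  CH2OCH2: C–O–C with sp³ carbons on both sides and no adjacent C=O → ether.
  CH(COOCH3): pendant –COOCH3: carbonyl C bonded to C and –OCH3 → ester.
  CH(COOH): pendant –COOH: carbonyl C bonded to C and –OH → carboxylic acid.
  CH(OH): –OH on an sp³ carbon → alcohol (secondary).
  CH(OCOCH3): pendant –OC(=O)CH3: an acyloxy group → ester.
  CH(OCOCH3): pendant –OC(=O)CH3: an acyloxy group → ester.
  C6H4OH: –OH attached directly to an aromatic ring → phenol (not alcohol); the ring itself is an arene.
Ester appears at: CH(OCOCH3), CH(OCOCH3), CH(COOCH3), CH(OCOCH3), CH(OCOCH3) → 5.

5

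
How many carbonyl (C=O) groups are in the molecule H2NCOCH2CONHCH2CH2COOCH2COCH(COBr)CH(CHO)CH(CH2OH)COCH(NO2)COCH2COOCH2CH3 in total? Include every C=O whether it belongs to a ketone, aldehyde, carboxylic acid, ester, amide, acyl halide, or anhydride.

H2NCO: amide, 1 C=O (running total 1).
CH2CONHCH2: amide, 1 C=O (running total 2).
CH2COOCH2: ester, 1 C=O (running total 3).
CO: ketone, 1 C=O (running total 4).
CH(COBr): acyl halide, 1 C=O (running total 5).
CH(CHO): aldehyde, 1 C=O (running total 6).
CO: ketone, 1 C=O (running total 7).
CO: ketone, 1 C=O (running total 8).
CH2COOCH2: ester, 1 C=O (running total 9).

9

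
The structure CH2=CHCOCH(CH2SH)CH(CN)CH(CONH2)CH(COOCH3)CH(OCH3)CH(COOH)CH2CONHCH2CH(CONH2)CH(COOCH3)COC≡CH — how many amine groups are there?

Reading the structure from left to right:
  CH2=CH: C=C double bond → alkene.
  CO: –C(=O)– with carbon on both sides → ketone.
  CH(CH2SH): pendant –CH2SH → thiol.
  CH(CN): pendant –C≡N: nitrile.
  CH(CONH2): pendant –CONH2: carbonyl C bonded to C and N → amide.
  CH(COOCH3): pendant –COOCH3: carbonyl C bonded to C and –OCH3 → ester.
  CH(OCH3): pendant –OCH3: C–O–C with sp³ C, no adjacent C=O → ether.
  CH(COOH): pendant –COOH: carbonyl C bonded to C and –OH → carboxylic acid.
  CH2CONHCH2: –C(=O)–N– linkage → amide (the N is not an amine).
  CH(CONH2): pendant –CONH2: carbonyl C bonded to C and N → amide.
  CH(COOCH3): pendant –COOCH3: carbonyl C bonded to C and –OCH3 → ester.
  CO: –C(=O)– with carbon on both sides → ketone.
  C≡CH: C≡C triple bond → alkyne.
No segment is a amine: CH(CN) is nitrile, not amine; CH(CONH2) is amide, not amine; CH2CONHCH2 is amide, not amine. → 0.

0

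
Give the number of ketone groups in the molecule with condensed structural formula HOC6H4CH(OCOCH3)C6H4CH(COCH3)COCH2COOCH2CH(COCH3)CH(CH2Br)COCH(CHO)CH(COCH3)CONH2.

5

Working along the chain:
  HOC6H4: –OH attached directly to an aromatic ring → phenol (not alcohol); the ring itself is an arene.
  CH(OCOCH3): pendant –OC(=O)CH3: an acyloxy group → ester.
  C6H4: para-disubstituted benzene ring → arene.
  CH(COCH3): pendant –COCH3: carbonyl C bonded to two carbons → ketone.
  CO: –C(=O)– with carbon on both sides → ketone.
  CH2COOCH2: –C(=O)–O–C with C on the carbonyl side → ester.
  CH(COCH3): pendant –COCH3: carbonyl C bonded to two carbons → ketone.
  CH(CH2Br): pendant –CH2X: halogen on sp³ carbon → alkyl halide.
  CO: –C(=O)– with carbon on both sides → ketone.
  CH(CHO): pendant –CHO: carbonyl C bonded to C and H → aldehyde.
  CH(COCH3): pendant –COCH3: carbonyl C bonded to two carbons → ketone.
  CONH2: –C(=O)NH2: carbonyl C bonded to C and to N → amide (the N is not a separate amine).
Ketone appears at: CH(COCH3), CO, CH(COCH3), CO, CH(COCH3) → 5.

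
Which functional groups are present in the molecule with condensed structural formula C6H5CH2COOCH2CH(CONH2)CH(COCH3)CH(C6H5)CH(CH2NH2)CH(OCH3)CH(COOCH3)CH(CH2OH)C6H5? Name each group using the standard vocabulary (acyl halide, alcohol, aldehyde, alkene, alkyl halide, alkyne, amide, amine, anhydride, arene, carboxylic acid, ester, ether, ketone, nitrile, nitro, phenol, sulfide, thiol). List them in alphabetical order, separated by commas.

alcohol, amide, amine, arene, ester, ether, ketone

Reading the structure from left to right:
  C6H5: C6H5– phenyl ring → arene.
  CH2COOCH2: –C(=O)–O–C with C on the carbonyl side → ester.
  CH(CONH2): pendant –CONH2: carbonyl C bonded to C and N → amide.
  CH(COCH3): pendant –COCH3: carbonyl C bonded to two carbons → ketone.
  CH(C6H5): pendant –C6H5: benzene ring → arene.
  CH(CH2NH2): pendant –CH2NH2: N on sp³ C, no adjacent C=O → amine.
  CH(OCH3): pendant –OCH3: C–O–C with sp³ C, no adjacent C=O → ether.
  CH(COOCH3): pendant –COOCH3: carbonyl C bonded to C and –OCH3 → ester.
  CH(CH2OH): pendant –CH2OH on an sp³ backbone C → alcohol.
  C6H5: –C6H5 phenyl ring → arene.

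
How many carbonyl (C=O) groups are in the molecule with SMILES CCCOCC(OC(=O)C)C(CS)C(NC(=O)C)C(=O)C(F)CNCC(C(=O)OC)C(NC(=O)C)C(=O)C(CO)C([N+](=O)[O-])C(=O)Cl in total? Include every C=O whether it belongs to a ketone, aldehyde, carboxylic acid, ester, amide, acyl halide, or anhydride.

CH(OCOCH3): ester, 1 C=O (running total 1).
CH(NHCOCH3): amide, 1 C=O (running total 2).
CO: ketone, 1 C=O (running total 3).
CH(COOCH3): ester, 1 C=O (running total 4).
CH(NHCOCH3): amide, 1 C=O (running total 5).
CO: ketone, 1 C=O (running total 6).
COCl: acyl halide, 1 C=O (running total 7).

7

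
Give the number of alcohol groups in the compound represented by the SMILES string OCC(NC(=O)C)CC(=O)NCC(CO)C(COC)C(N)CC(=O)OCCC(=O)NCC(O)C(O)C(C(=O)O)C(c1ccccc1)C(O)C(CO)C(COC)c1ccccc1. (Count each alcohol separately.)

6

HO– on an sp³ carbon → alcohol.
pendant –NHC(=O)CH3: N bonded to a carbonyl → amide (not amine).
–C(=O)–N– linkage → amide (the N is not an amine).
pendant –CH2OH on an sp³ backbone C → alcohol.
pendant –CH2OCH3: C–O–C linkage → ether.
–NH2 on an sp³ carbon with no adjacent C=O → amine.
–C(=O)–O–C with C on the carbonyl side → ester.
–C(=O)–N– linkage → amide (the N is not an amine).
–OH on an sp³ carbon → alcohol (secondary).
–OH on an sp³ carbon → alcohol (secondary).
pendant –COOH: carbonyl C bonded to C and –OH → carboxylic acid.
pendant –C6H5: benzene ring → arene.
–OH on an sp³ carbon → alcohol (secondary).
pendant –CH2OH on an sp³ backbone C → alcohol.
pendant –CH2OCH3: C–O–C linkage → ether.
–C6H5 phenyl ring → arene.
Alcohol appears at: HOCH2, CH(CH2OH), CH(OH), CH(OH), CH(OH), CH(CH2OH) → 6.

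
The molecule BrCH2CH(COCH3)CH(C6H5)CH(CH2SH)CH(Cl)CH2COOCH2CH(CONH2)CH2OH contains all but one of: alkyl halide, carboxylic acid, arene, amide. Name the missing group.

amide: present (CH(CONH2) — pendant –CONH2: carbonyl C bonded to C and N → amide).
alkyl halide: present (BrCH2 — halogen on an sp³ carbon → alkyl halide).
arene: present (CH(C6H5) — pendant –C6H5: benzene ring → arene).
carboxylic acid: absent. In CH2COOCH2, the acyl oxygen is bonded to carbon (–O–C), not to H, so this is an ester. In CH(CONH2), the carbonyl is bonded to nitrogen, not to –OH; that is an amide.

carboxylic acid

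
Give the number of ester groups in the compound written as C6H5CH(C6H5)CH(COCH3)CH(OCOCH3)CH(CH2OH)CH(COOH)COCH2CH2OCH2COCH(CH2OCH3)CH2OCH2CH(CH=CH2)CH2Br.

C6H5– phenyl ring → arene.
pendant –C6H5: benzene ring → arene.
pendant –COCH3: carbonyl C bonded to two carbons → ketone.
pendant –OC(=O)CH3: an acyloxy group → ester.
pendant –CH2OH on an sp³ backbone C → alcohol.
pendant –COOH: carbonyl C bonded to C and –OH → carboxylic acid.
–C(=O)– with carbon on both sides → ketone.
C–O–C with sp³ carbons on both sides and no adjacent C=O → ether.
–C(=O)– with carbon on both sides → ketone.
pendant –CH2OCH3: C–O–C linkage → ether.
C–O–C with sp³ carbons on both sides and no adjacent C=O → ether.
pendant –CH=CH2: C=C double bond → alkene.
halogen on an sp³ carbon → alkyl halide.
Ester appears at: CH(OCOCH3) → 1.

1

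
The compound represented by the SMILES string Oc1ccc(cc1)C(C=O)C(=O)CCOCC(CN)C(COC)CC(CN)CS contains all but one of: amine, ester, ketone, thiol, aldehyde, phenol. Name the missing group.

ketone: present (CO — –C(=O)– with carbon on both sides → ketone).
phenol: present (HOC6H4 — –OH attached directly to an aromatic ring → phenol (not alcohol); the ring itself is an arene).
aldehyde: present (CH(CHO) — pendant –CHO: carbonyl C bonded to C and H → aldehyde).
amine: present (CH(CH2NH2) — pendant –CH2NH2: N on sp³ C, no adjacent C=O → amine).
thiol: present (CH2SH — –SH on an sp³ carbon → thiol).
ester: no segment matches this pattern.

ester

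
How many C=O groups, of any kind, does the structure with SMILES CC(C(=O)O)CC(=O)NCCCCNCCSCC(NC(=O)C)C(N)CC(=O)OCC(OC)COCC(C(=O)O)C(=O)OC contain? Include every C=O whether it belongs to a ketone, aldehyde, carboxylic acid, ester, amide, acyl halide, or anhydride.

6

CH(COOH): carboxylic acid, 1 C=O (running total 1).
CH2CONHCH2: amide, 1 C=O (running total 2).
CH(NHCOCH3): amide, 1 C=O (running total 3).
CH2COOCH2: ester, 1 C=O (running total 4).
CH(COOH): carboxylic acid, 1 C=O (running total 5).
COOCH3: ester, 1 C=O (running total 6).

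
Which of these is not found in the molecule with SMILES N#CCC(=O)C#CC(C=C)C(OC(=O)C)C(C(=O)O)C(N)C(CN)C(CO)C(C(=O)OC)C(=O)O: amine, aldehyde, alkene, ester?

amine: present (CH(NH2) — –NH2 on an sp³ carbon with no adjacent C=O → amine).
alkene: present (CH(CH=CH2) — pendant –CH=CH2: C=C double bond → alkene).
ester: present (CH(OCOCH3) — pendant –OC(=O)CH3: an acyloxy group → ester).
aldehyde: absent. In CO, the carbonyl carbon is bonded to two carbons, so it is a ketone, not an aldehyde. In each of CH(COOH) and COOH, the carbonyl carbon bears –OH, not –H, so it is a carboxylic acid.

aldehyde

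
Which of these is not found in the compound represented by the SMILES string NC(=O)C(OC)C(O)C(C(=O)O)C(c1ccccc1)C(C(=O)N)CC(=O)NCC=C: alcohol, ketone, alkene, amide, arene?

ketone

arene: present (CH(C6H5) — pendant –C6H5: benzene ring → arene).
alcohol: present (CH(OH) — –OH on an sp³ carbon → alcohol (secondary)).
alkene: present (CH=CH2 — C=C double bond → alkene).
amide: present (H2NCO — –C(=O)NH2: carbonyl C bonded to C and to N → amide (the N is not a separate amine)).
ketone: absent. In each of H2NCO, CH(CONH2) and CH2CONHCH2, the C=O is bonded to nitrogen, which defines an amide, not a ketone. In CH(COOH), the C=O bears an –OH, making it a carboxylic acid rather than a ketone.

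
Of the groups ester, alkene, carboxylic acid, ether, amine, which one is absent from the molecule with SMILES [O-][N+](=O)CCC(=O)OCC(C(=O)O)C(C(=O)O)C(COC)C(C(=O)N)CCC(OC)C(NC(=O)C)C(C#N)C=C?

amine

alkene: present (CH=CH2 — C=C double bond → alkene).
ether: present (CH(CH2OCH3) — pendant –CH2OCH3: C–O–C linkage → ether).
carboxylic acid: present (CH(COOH) — pendant –COOH: carbonyl C bonded to C and –OH → carboxylic acid).
ester: present (CH2COOCH2 — –C(=O)–O–C with C on the carbonyl side → ester).
amine: absent. In each of CH(CONH2) and CH(NHCOCH3), the nitrogen is bonded directly to a carbonyl carbon, making it part of an amide, not a free amine.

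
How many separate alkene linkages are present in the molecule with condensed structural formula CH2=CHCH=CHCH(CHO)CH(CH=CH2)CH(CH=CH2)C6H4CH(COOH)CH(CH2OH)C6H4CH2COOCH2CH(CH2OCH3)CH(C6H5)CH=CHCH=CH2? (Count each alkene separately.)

6

Working along the chain:
  CH2=CH: C=C double bond → alkene.
  CH=CH: C=C double bond → alkene.
  CH(CHO): pendant –CHO: carbonyl C bonded to C and H → aldehyde.
  CH(CH=CH2): pendant –CH=CH2: C=C double bond → alkene.
  CH(CH=CH2): pendant –CH=CH2: C=C double bond → alkene.
  C6H4: para-disubstituted benzene ring → arene.
  CH(COOH): pendant –COOH: carbonyl C bonded to C and –OH → carboxylic acid.
  CH(CH2OH): pendant –CH2OH on an sp³ backbone C → alcohol.
  C6H4: para-disubstituted benzene ring → arene.
  CH2COOCH2: –C(=O)–O–C with C on the carbonyl side → ester.
  CH(CH2OCH3): pendant –CH2OCH3: C–O–C linkage → ether.
  CH(C6H5): pendant –C6H5: benzene ring → arene.
  CH=CH: C=C double bond → alkene.
  CH=CH2: C=C double bond → alkene.
Alkene appears at: CH2=CH, CH=CH, CH(CH=CH2), CH(CH=CH2), CH=CH, CH=CH2 → 6.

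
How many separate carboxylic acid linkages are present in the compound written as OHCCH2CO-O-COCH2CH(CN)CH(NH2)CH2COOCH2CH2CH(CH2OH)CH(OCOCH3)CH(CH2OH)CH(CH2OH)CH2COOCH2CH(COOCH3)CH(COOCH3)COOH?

terminal –CHO: carbonyl C bonded to H and C → aldehyde.
two acyl groups sharing one oxygen, –C(=O)–O–C(=O)– → anhydride.
pendant –C≡N: nitrile.
–NH2 on an sp³ carbon with no adjacent C=O → amine.
–C(=O)–O–C with C on the carbonyl side → ester.
pendant –CH2OH on an sp³ backbone C → alcohol.
pendant –OC(=O)CH3: an acyloxy group → ester.
pendant –CH2OH on an sp³ backbone C → alcohol.
pendant –CH2OH on an sp³ backbone C → alcohol.
–C(=O)–O–C with C on the carbonyl side → ester.
pendant –COOCH3: carbonyl C bonded to C and –OCH3 → ester.
pendant –COOCH3: carbonyl C bonded to C and –OCH3 → ester.
–COOH: carbonyl C bonded to –OH and C → carboxylic acid (the –OH is not a separate alcohol).
Carboxylic acid appears at: COOH → 1.

1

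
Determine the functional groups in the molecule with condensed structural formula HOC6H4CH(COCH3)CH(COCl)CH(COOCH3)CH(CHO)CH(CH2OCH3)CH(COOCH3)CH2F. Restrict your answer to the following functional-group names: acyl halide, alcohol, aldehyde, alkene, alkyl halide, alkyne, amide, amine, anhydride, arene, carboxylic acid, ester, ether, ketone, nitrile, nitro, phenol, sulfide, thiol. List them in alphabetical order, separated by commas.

acyl halide, aldehyde, alkyl halide, arene, ester, ether, ketone, phenol

–OH attached directly to an aromatic ring → phenol (not alcohol); the ring itself is an arene.
pendant –COCH3: carbonyl C bonded to two carbons → ketone.
pendant –C(=O)X: carbonyl C bonded to C and halogen → acyl halide.
pendant –COOCH3: carbonyl C bonded to C and –OCH3 → ester.
pendant –CHO: carbonyl C bonded to C and H → aldehyde.
pendant –CH2OCH3: C–O–C linkage → ether.
pendant –COOCH3: carbonyl C bonded to C and –OCH3 → ester.
halogen on an sp³ carbon → alkyl halide.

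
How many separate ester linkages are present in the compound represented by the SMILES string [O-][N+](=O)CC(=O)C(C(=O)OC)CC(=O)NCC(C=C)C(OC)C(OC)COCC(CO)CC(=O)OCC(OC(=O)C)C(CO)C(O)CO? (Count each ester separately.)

–NO2 on carbon → nitro group.
–C(=O)– with carbon on both sides → ketone.
pendant –COOCH3: carbonyl C bonded to C and –OCH3 → ester.
–C(=O)–N– linkage → amide (the N is not an amine).
pendant –CH=CH2: C=C double bond → alkene.
pendant –OCH3: C–O–C with sp³ C, no adjacent C=O → ether.
pendant –OCH3: C–O–C with sp³ C, no adjacent C=O → ether.
C–O–C with sp³ carbons on both sides and no adjacent C=O → ether.
pendant –CH2OH on an sp³ backbone C → alcohol.
–C(=O)–O–C with C on the carbonyl side → ester.
pendant –OC(=O)CH3: an acyloxy group → ester.
pendant –CH2OH on an sp³ backbone C → alcohol.
–OH on an sp³ carbon → alcohol (secondary).
–OH on an sp³ carbon → alcohol.
Ester appears at: CH(COOCH3), CH2COOCH2, CH(OCOCH3) → 3.

3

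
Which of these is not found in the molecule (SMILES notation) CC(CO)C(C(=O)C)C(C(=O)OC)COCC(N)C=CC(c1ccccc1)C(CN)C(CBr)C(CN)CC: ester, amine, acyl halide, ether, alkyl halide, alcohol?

amine: present (CH(NH2) — –NH2 on an sp³ carbon with no adjacent C=O → amine).
alkyl halide: present (CH(CH2Br) — pendant –CH2X: halogen on sp³ carbon → alkyl halide).
ether: present (CH2OCH2 — C–O–C with sp³ carbons on both sides and no adjacent C=O → ether).
alcohol: present (CH(CH2OH) — pendant –CH2OH on an sp³ backbone C → alcohol).
ester: present (CH(COOCH3) — pendant –COOCH3: carbonyl C bonded to C and –OCH3 → ester).
acyl halide: no segment matches this pattern.

acyl halide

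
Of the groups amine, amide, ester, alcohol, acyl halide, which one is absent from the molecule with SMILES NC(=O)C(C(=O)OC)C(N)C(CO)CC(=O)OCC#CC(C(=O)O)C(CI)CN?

acyl halide

amine: present (CH(NH2) — –NH2 on an sp³ carbon with no adjacent C=O → amine).
amide: present (H2NCO — –C(=O)NH2: carbonyl C bonded to C and to N → amide (the N is not a separate amine)).
ester: present (CH(COOCH3) — pendant –COOCH3: carbonyl C bonded to C and –OCH3 → ester).
alcohol: present (CH(CH2OH) — pendant –CH2OH on an sp³ backbone C → alcohol).
acyl halide: no segment matches this pattern.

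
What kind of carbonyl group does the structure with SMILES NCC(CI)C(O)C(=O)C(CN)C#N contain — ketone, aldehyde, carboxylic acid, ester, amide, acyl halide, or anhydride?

ketone

The carbonyl is in the CO segment: –C(=O)– with carbon on both sides → ketone.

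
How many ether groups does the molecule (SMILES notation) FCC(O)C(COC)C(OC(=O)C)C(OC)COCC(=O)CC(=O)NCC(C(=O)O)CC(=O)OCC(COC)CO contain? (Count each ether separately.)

Working along the chain:
  FCH2: halogen on an sp³ carbon → alkyl halide.
  CH(OH): –OH on an sp³ carbon → alcohol (secondary).
  CH(CH2OCH3): pendant –CH2OCH3: C–O–C linkage → ether.
  CH(OCOCH3): pendant –OC(=O)CH3: an acyloxy group → ester.
  CH(OCH3): pendant –OCH3: C–O–C with sp³ C, no adjacent C=O → ether.
  CH2OCH2: C–O–C with sp³ carbons on both sides and no adjacent C=O → ether.
  CO: –C(=O)– with carbon on both sides → ketone.
  CH2CONHCH2: –C(=O)–N– linkage → amide (the N is not an amine).
  CH(COOH): pendant –COOH: carbonyl C bonded to C and –OH → carboxylic acid.
  CH2COOCH2: –C(=O)–O–C with C on the carbonyl side → ester.
  CH(CH2OCH3): pendant –CH2OCH3: C–O–C linkage → ether.
  CH2OH: –OH on an sp³ carbon → alcohol.
Ether appears at: CH(CH2OCH3), CH(OCH3), CH2OCH2, CH(CH2OCH3) → 4.

4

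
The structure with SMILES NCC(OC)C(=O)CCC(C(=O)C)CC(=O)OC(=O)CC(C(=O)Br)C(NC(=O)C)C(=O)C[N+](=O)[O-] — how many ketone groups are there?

Taking each segment in turn:
  H2NCH2: –NH2 on an sp³ carbon with no adjacent C=O → amine.
  CH(OCH3): pendant –OCH3: C–O–C with sp³ C, no adjacent C=O → ether.
  CO: –C(=O)– with carbon on both sides → ketone.
  CH(COCH3): pendant –COCH3: carbonyl C bonded to two carbons → ketone.
  CH2CO-O-COCH2: two acyl groups sharing one oxygen, –C(=O)–O–C(=O)– → anhydride.
  CH(COBr): pendant –C(=O)X: carbonyl C bonded to C and halogen → acyl halide.
  CH(NHCOCH3): pendant –NHC(=O)CH3: N bonded to a carbonyl → amide (not amine).
  CO: –C(=O)– with carbon on both sides → ketone.
  CH2NO2: –NO2 on carbon → nitro group.
Ketone appears at: CO, CH(COCH3), CO → 3.

3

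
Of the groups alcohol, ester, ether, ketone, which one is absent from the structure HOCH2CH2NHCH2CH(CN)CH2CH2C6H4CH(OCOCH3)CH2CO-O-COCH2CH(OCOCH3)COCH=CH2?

ether

alcohol: present (HOCH2 — HO– on an sp³ carbon → alcohol).
ketone: present (CO — –C(=O)– with carbon on both sides → ketone).
ester: present (CH(OCOCH3) — pendant –OC(=O)CH3: an acyloxy group → ester).
ether: absent. In CH(OCOCH3), the C–O–C oxygen is adjacent to a C=O, so it belongs to an ester, not an ether.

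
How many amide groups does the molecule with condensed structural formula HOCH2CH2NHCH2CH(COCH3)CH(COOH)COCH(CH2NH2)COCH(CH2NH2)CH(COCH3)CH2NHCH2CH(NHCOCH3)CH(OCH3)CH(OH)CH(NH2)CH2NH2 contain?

1

Reading the structure from left to right:
  HOCH2: HO– on an sp³ carbon → alcohol.
  CH2NHCH2: C–N–C with sp³ carbons and no adjacent C=O → amine (secondary).
  CH(COCH3): pendant –COCH3: carbonyl C bonded to two carbons → ketone.
  CH(COOH): pendant –COOH: carbonyl C bonded to C and –OH → carboxylic acid.
  CO: –C(=O)– with carbon on both sides → ketone.
  CH(CH2NH2): pendant –CH2NH2: N on sp³ C, no adjacent C=O → amine.
  CO: –C(=O)– with carbon on both sides → ketone.
  CH(CH2NH2): pendant –CH2NH2: N on sp³ C, no adjacent C=O → amine.
  CH(COCH3): pendant –COCH3: carbonyl C bonded to two carbons → ketone.
  CH2NHCH2: C–N–C with sp³ carbons and no adjacent C=O → amine (secondary).
  CH(NHCOCH3): pendant –NHC(=O)CH3: N bonded to a carbonyl → amide (not amine).
  CH(OCH3): pendant –OCH3: C–O–C with sp³ C, no adjacent C=O → ether.
  CH(OH): –OH on an sp³ carbon → alcohol (secondary).
  CH(NH2): –NH2 on an sp³ carbon with no adjacent C=O → amine.
  CH2NH2: –NH2 on an sp³ carbon with no adjacent C=O → amine.
Amide appears at: CH(NHCOCH3) → 1.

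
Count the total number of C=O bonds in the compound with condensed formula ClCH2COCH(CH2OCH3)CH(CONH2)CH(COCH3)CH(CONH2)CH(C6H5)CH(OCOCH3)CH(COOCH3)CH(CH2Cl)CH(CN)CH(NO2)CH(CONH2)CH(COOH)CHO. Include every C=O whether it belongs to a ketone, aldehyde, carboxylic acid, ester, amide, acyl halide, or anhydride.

CO: ketone, 1 C=O (running total 1).
CH(CONH2): amide, 1 C=O (running total 2).
CH(COCH3): ketone, 1 C=O (running total 3).
CH(CONH2): amide, 1 C=O (running total 4).
CH(OCOCH3): ester, 1 C=O (running total 5).
CH(COOCH3): ester, 1 C=O (running total 6).
CH(CONH2): amide, 1 C=O (running total 7).
CH(COOH): carboxylic acid, 1 C=O (running total 8).
CHO: aldehyde, 1 C=O (running total 9).

9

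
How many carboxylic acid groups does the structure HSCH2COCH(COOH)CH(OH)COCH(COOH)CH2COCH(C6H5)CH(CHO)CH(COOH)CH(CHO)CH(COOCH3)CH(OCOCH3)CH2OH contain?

3

Taking each segment in turn:
  HSCH2: –SH on an sp³ carbon → thiol.
  CO: –C(=O)– with carbon on both sides → ketone.
  CH(COOH): pendant –COOH: carbonyl C bonded to C and –OH → carboxylic acid.
  CH(OH): –OH on an sp³ carbon → alcohol (secondary).
  CO: –C(=O)– with carbon on both sides → ketone.
  CH(COOH): pendant –COOH: carbonyl C bonded to C and –OH → carboxylic acid.
  CO: –C(=O)– with carbon on both sides → ketone.
  CH(C6H5): pendant –C6H5: benzene ring → arene.
  CH(CHO): pendant –CHO: carbonyl C bonded to C and H → aldehyde.
  CH(COOH): pendant –COOH: carbonyl C bonded to C and –OH → carboxylic acid.
  CH(CHO): pendant –CHO: carbonyl C bonded to C and H → aldehyde.
  CH(COOCH3): pendant –COOCH3: carbonyl C bonded to C and –OCH3 → ester.
  CH(OCOCH3): pendant –OC(=O)CH3: an acyloxy group → ester.
  CH2OH: –OH on an sp³ carbon → alcohol.
Carboxylic acid appears at: CH(COOH), CH(COOH), CH(COOH) → 3.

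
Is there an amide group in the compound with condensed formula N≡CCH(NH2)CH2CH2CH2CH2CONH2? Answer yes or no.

N≡C–: carbon triple-bonded to nitrogen → nitrile.
–NH2 on an sp³ carbon with no adjacent C=O → amine.
–C(=O)NH2: carbonyl C bonded to C and to N → amide (the N is not a separate amine).
The CONH2 segment supplies the amide: –C(=O)NH2: carbonyl C bonded to C and to N → amide (the N is not a separate amine).

yes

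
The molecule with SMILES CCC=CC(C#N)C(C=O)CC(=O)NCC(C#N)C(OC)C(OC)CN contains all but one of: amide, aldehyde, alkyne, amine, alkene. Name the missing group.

alkyne

alkene: present (CH=CH — C=C double bond → alkene).
amine: present (CH2NH2 — –NH2 on an sp³ carbon with no adjacent C=O → amine).
aldehyde: present (CH(CHO) — pendant –CHO: carbonyl C bonded to C and H → aldehyde).
amide: present (CH2CONHCH2 — –C(=O)–N– linkage → amide (the N is not an amine)).
alkyne: absent. In CH(CN), the triple bond is C≡N, not C≡C, so it is a nitrile.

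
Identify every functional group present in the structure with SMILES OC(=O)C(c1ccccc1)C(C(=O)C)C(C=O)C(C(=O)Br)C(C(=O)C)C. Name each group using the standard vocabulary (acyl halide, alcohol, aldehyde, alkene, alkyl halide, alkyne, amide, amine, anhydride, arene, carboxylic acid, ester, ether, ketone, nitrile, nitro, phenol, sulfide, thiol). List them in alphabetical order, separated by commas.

–COOH: carbonyl C bonded to –OH and C → carboxylic acid (the –OH is not a separate alcohol).
pendant –C6H5: benzene ring → arene.
pendant –COCH3: carbonyl C bonded to two carbons → ketone.
pendant –CHO: carbonyl C bonded to C and H → aldehyde.
pendant –C(=O)X: carbonyl C bonded to C and halogen → acyl halide.
pendant –COCH3: carbonyl C bonded to two carbons → ketone.

acyl halide, aldehyde, arene, carboxylic acid, ketone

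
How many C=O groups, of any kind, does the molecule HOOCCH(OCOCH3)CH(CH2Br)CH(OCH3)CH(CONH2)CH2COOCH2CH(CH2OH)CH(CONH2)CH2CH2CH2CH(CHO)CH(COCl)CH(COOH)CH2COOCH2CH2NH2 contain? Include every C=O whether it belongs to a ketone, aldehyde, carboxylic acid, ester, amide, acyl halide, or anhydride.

HOOC: carboxylic acid, 1 C=O (running total 1).
CH(OCOCH3): ester, 1 C=O (running total 2).
CH(CONH2): amide, 1 C=O (running total 3).
CH2COOCH2: ester, 1 C=O (running total 4).
CH(CONH2): amide, 1 C=O (running total 5).
CH(CHO): aldehyde, 1 C=O (running total 6).
CH(COCl): acyl halide, 1 C=O (running total 7).
CH(COOH): carboxylic acid, 1 C=O (running total 8).
CH2COOCH2: ester, 1 C=O (running total 9).

9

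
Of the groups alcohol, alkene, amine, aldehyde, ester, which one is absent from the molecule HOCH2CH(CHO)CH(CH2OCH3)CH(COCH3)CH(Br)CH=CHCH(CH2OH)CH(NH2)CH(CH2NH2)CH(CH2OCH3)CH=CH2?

aldehyde: present (CH(CHO) — pendant –CHO: carbonyl C bonded to C and H → aldehyde).
amine: present (CH(NH2) — –NH2 on an sp³ carbon with no adjacent C=O → amine).
alkene: present (CH=CH — C=C double bond → alkene).
alcohol: present (HOCH2 — HO– on an sp³ carbon → alcohol).
ester: no segment matches this pattern.

ester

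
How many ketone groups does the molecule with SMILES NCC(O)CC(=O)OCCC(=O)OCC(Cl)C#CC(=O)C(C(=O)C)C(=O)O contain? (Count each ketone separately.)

2

–NH2 on an sp³ carbon with no adjacent C=O → amine.
–OH on an sp³ carbon → alcohol (secondary).
–C(=O)–O–C with C on the carbonyl side → ester.
–C(=O)–O–C with C on the carbonyl side → ester.
halogen on an sp³ carbon → alkyl halide.
C≡C triple bond → alkyne.
–C(=O)– with carbon on both sides → ketone.
pendant –COCH3: carbonyl C bonded to two carbons → ketone.
–COOH: carbonyl C bonded to –OH and C → carboxylic acid (the –OH is not a separate alcohol).
Ketone appears at: CO, CH(COCH3) → 2.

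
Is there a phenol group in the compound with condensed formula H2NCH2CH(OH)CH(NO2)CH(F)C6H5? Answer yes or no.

no

Working along the chain:
  H2NCH2: –NH2 on an sp³ carbon with no adjacent C=O → amine.
  CH(OH): –OH on an sp³ carbon → alcohol (secondary).
  CH(NO2): –NO2 on an sp³ carbon → nitro (the N=O is not a carbonyl).
  CH(F): halogen on an sp³ carbon → alkyl halide.
  C6H5: –C6H5 phenyl ring → arene.
In CH(OH), the –OH is on an sp³ carbon, not on an aromatic ring, so it is an alcohol.
The groups actually present are: alcohol, alkyl halide, amine, arene, nitro.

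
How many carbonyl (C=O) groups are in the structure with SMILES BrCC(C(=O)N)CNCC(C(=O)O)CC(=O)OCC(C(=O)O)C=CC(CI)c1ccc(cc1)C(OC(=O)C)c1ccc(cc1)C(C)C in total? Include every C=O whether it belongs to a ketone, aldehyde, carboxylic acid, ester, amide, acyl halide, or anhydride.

5

CH(CONH2): amide, 1 C=O (running total 1).
CH(COOH): carboxylic acid, 1 C=O (running total 2).
CH2COOCH2: ester, 1 C=O (running total 3).
CH(COOH): carboxylic acid, 1 C=O (running total 4).
CH(OCOCH3): ester, 1 C=O (running total 5).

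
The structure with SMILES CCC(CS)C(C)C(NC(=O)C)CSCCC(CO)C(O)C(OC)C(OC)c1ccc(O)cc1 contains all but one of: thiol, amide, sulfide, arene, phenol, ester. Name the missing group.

thiol: present (CH(CH2SH) — pendant –CH2SH → thiol).
arene: present (C6H4OH — –OH attached directly to an aromatic ring → phenol (not alcohol); the ring itself is an arene).
sulfide: present (CH2SCH2 — C–S–C linkage → sulfide (thioether)).
amide: present (CH(NHCOCH3) — pendant –NHC(=O)CH3: N bonded to a carbonyl → amide (not amine)).
phenol: present (C6H4OH — –OH attached directly to an aromatic ring → phenol (not alcohol); the ring itself is an arene).
ester: no segment matches this pattern.

ester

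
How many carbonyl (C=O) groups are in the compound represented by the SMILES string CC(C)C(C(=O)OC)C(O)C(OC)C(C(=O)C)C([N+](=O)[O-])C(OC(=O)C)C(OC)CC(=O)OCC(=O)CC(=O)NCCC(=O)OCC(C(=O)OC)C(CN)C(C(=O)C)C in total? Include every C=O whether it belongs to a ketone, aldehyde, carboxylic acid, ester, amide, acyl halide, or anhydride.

CH(COOCH3): ester, 1 C=O (running total 1).
CH(COCH3): ketone, 1 C=O (running total 2).
CH(OCOCH3): ester, 1 C=O (running total 3).
CH2COOCH2: ester, 1 C=O (running total 4).
CO: ketone, 1 C=O (running total 5).
CH2CONHCH2: amide, 1 C=O (running total 6).
CH2COOCH2: ester, 1 C=O (running total 7).
CH(COOCH3): ester, 1 C=O (running total 8).
CH(COCH3): ketone, 1 C=O (running total 9).

9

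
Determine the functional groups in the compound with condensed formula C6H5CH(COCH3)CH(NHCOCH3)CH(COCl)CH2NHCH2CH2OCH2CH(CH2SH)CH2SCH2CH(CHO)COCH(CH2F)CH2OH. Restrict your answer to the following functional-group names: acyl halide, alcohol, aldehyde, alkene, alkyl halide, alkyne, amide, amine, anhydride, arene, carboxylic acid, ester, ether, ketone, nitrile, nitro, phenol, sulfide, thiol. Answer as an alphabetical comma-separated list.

Reading the structure from left to right:
  C6H5: C6H5– phenyl ring → arene.
  CH(COCH3): pendant –COCH3: carbonyl C bonded to two carbons → ketone.
  CH(NHCOCH3): pendant –NHC(=O)CH3: N bonded to a carbonyl → amide (not amine).
  CH(COCl): pendant –C(=O)X: carbonyl C bonded to C and halogen → acyl halide.
  CH2NHCH2: C–N–C with sp³ carbons and no adjacent C=O → amine (secondary).
  CH2OCH2: C–O–C with sp³ carbons on both sides and no adjacent C=O → ether.
  CH(CH2SH): pendant –CH2SH → thiol.
  CH2SCH2: C–S–C linkage → sulfide (thioether).
  CH(CHO): pendant –CHO: carbonyl C bonded to C and H → aldehyde.
  CO: –C(=O)– with carbon on both sides → ketone.
  CH(CH2F): pendant –CH2X: halogen on sp³ carbon → alkyl halide.
  CH2OH: –OH on an sp³ carbon → alcohol.

acyl halide, alcohol, aldehyde, alkyl halide, amide, amine, arene, ether, ketone, sulfide, thiol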